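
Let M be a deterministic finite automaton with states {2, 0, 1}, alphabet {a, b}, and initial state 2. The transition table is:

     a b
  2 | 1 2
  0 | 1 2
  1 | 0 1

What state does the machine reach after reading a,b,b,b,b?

1

2 → 1 → 1 → 1 → 1 → 1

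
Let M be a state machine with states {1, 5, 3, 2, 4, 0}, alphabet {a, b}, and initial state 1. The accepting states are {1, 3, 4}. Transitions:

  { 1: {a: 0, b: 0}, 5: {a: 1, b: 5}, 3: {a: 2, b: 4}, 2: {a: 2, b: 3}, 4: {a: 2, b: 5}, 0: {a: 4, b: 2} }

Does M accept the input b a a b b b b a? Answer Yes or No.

Yes

1 → 0 → 4 → 2 → 3 → 4 → 5 → 5 → 1
End state 1 is accepting.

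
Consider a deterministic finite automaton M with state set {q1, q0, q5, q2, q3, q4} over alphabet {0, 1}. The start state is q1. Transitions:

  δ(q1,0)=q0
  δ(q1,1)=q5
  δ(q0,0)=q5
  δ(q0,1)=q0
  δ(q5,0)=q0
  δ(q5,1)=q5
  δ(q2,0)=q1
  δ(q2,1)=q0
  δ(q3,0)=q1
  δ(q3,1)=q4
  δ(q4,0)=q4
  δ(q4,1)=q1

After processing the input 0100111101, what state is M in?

q5

start at q1
read '0': q1 → q0
read '1': q0 → q0
read '0': q0 → q5
read '0': q5 → q0
read '1': q0 → q0
read '1': q0 → q0
read '1': q0 → q0
read '1': q0 → q0
read '0': q0 → q5
read '1': q5 → q5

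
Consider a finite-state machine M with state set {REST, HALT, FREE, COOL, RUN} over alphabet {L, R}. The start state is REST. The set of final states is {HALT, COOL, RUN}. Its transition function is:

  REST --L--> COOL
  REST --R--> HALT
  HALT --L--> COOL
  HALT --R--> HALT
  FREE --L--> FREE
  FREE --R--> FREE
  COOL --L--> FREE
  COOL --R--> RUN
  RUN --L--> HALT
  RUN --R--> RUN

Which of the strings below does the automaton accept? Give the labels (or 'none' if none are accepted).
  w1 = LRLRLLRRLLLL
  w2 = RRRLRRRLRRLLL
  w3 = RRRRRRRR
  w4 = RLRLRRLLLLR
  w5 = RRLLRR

w3

w1: Trace: REST -L-> COOL -R-> RUN -L-> HALT -R-> HALT -L-> COOL -L-> FREE -R-> FREE -R-> FREE -L-> FREE -L-> FREE -L-> FREE -L-> FREE  → end FREE, rejected
w2: Trace: REST -R-> HALT -R-> HALT -R-> HALT -L-> COOL -R-> RUN -R-> RUN -R-> RUN -L-> HALT -R-> HALT -R-> HALT -L-> COOL -L-> FREE -L-> FREE  → end FREE, rejected
w3: Trace: REST -R-> HALT -R-> HALT -R-> HALT -R-> HALT -R-> HALT -R-> HALT -R-> HALT -R-> HALT  → end HALT, accepted
w4: Trace: REST -R-> HALT -L-> COOL -R-> RUN -L-> HALT -R-> HALT -R-> HALT -L-> COOL -L-> FREE -L-> FREE -L-> FREE -R-> FREE  → end FREE, rejected
w5: Trace: REST -R-> HALT -R-> HALT -L-> COOL -L-> FREE -R-> FREE -R-> FREE  → end FREE, rejected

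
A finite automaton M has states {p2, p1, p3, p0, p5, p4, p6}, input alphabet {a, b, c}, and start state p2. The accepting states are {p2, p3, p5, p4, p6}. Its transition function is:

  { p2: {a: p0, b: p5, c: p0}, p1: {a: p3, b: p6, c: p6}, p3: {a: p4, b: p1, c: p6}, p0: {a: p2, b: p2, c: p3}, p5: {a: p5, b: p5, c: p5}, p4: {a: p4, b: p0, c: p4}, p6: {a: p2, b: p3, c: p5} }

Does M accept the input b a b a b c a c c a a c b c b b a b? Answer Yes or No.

start at p2
read 'b': p2 → p5
read 'a': p5 → p5
read 'b': p5 → p5
read 'a': p5 → p5
read 'b': p5 → p5
read 'c': p5 → p5
read 'a': p5 → p5
read 'c': p5 → p5
read 'c': p5 → p5
read 'a': p5 → p5
read 'a': p5 → p5
read 'c': p5 → p5
read 'b': p5 → p5
read 'c': p5 → p5
read 'b': p5 → p5
read 'b': p5 → p5
read 'a': p5 → p5
read 'b': p5 → p5
End state p5 is accepting.

Yes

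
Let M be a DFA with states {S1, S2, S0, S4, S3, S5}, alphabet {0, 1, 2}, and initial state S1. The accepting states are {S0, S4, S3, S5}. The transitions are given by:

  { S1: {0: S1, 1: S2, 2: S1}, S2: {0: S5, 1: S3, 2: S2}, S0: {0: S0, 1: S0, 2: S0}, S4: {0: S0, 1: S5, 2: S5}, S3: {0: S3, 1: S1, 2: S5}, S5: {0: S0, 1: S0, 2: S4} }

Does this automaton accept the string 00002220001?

No

Trace: S1 -0-> S1 -0-> S1 -0-> S1 -0-> S1 -2-> S1 -2-> S1 -2-> S1 -0-> S1 -0-> S1 -0-> S1 -1-> S2
End state S2 is not accepting.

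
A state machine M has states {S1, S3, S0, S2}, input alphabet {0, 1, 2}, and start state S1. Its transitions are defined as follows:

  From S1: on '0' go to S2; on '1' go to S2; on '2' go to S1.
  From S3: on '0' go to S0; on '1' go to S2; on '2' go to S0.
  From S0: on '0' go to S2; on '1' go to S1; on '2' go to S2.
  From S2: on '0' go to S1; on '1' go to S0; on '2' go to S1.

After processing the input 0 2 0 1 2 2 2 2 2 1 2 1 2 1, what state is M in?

S2

Trace: S1 -0-> S2 -2-> S1 -0-> S2 -1-> S0 -2-> S2 -2-> S1 -2-> S1 -2-> S1 -2-> S1 -1-> S2 -2-> S1 -1-> S2 -2-> S1 -1-> S2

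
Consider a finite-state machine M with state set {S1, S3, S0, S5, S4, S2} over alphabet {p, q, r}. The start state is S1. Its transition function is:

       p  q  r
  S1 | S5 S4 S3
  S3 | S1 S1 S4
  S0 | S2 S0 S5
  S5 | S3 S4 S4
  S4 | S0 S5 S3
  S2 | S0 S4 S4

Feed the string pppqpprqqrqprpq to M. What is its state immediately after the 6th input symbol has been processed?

S2

Trace: S1 -p-> S5 -p-> S3 -p-> S1 -q-> S4 -p-> S0 -p-> S2
After 6 symbols: S2.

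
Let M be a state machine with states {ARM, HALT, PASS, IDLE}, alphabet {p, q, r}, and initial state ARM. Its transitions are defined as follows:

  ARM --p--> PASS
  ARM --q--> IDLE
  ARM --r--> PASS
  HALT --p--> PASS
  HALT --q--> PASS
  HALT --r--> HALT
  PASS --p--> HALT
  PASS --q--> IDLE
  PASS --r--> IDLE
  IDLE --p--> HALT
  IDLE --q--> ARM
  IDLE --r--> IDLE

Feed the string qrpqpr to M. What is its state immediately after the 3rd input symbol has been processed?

start at ARM
read 'q': ARM → IDLE
read 'r': IDLE → IDLE
read 'p': IDLE → HALT
After 3 symbols: HALT.

HALT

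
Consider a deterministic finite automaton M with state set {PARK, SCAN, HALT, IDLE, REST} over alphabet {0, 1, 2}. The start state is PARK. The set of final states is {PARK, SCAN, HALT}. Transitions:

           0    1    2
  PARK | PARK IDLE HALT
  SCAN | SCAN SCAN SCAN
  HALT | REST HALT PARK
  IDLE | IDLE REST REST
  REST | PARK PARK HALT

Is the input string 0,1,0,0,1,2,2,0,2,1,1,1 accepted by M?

start at PARK
read '0': PARK → PARK
read '1': PARK → IDLE
read '0': IDLE → IDLE
read '0': IDLE → IDLE
read '1': IDLE → REST
read '2': REST → HALT
read '2': HALT → PARK
read '0': PARK → PARK
read '2': PARK → HALT
read '1': HALT → HALT
read '1': HALT → HALT
read '1': HALT → HALT
End state HALT is accepting.

Yes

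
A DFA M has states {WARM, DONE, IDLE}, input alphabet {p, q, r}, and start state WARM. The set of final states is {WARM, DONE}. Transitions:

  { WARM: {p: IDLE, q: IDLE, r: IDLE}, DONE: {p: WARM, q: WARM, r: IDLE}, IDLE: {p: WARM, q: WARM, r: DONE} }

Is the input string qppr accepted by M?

Yes

WARM → IDLE → WARM → IDLE → DONE
End state DONE is accepting.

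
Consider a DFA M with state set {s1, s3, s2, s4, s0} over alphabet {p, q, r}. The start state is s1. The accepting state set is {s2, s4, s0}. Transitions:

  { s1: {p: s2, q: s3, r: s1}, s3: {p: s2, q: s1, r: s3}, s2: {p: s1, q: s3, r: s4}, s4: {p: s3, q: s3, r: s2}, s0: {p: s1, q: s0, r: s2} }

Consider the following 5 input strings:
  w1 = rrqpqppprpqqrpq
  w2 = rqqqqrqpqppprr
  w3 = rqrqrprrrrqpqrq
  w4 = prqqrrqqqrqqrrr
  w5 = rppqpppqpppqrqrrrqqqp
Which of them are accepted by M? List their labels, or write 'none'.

w1: s1 → s1 → s1 → s3 → s2 → s3 → s2 → s1 → s2 → s4 → s3 → s1 → s3 → s3 → s2 → s3  → end s3, rejected
w2: s1 → s1 → s3 → s1 → s3 → s1 → s1 → s3 → s2 → s3 → s2 → s1 → s2 → s4 → s2  → end s2, accepted
w3: s1 → s1 → s3 → s3 → s1 → s1 → s2 → s4 → s2 → s4 → s2 → s3 → s2 → s3 → s3 → s1  → end s1, rejected
w4: s1 → s2 → s4 → s3 → s1 → s1 → s1 → s3 → s1 → s3 → s3 → s1 → s3 → s3 → s3 → s3  → end s3, rejected
w5: s1 → s1 → s2 → s1 → s3 → s2 → s1 → s2 → s3 → s2 → s1 → s2 → s3 → s3 → s1 → s1 → s1 → s1 → s3 → s1 → s3 → s2  → end s2, accepted

w2, w5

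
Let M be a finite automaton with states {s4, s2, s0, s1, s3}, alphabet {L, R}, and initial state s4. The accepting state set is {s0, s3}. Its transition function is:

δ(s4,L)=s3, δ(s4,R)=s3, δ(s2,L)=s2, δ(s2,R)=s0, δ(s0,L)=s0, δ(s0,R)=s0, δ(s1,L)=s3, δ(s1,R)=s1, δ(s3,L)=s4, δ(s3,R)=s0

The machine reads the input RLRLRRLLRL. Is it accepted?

Yes

s4 → s3 → s4 → s3 → s4 → s3 → s0 → s0 → s0 → s0 → s0
End state s0 is accepting.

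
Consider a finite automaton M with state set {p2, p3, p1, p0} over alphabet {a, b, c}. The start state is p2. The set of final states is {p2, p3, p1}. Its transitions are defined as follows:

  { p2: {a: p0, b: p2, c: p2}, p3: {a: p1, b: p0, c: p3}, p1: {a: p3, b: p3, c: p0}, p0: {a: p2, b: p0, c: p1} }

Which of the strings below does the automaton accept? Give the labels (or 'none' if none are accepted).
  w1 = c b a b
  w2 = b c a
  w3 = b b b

w3

w1: Trace: p2 -c-> p2 -b-> p2 -a-> p0 -b-> p0  → end p0, rejected
w2: Trace: p2 -b-> p2 -c-> p2 -a-> p0  → end p0, rejected
w3: Trace: p2 -b-> p2 -b-> p2 -b-> p2  → end p2, accepted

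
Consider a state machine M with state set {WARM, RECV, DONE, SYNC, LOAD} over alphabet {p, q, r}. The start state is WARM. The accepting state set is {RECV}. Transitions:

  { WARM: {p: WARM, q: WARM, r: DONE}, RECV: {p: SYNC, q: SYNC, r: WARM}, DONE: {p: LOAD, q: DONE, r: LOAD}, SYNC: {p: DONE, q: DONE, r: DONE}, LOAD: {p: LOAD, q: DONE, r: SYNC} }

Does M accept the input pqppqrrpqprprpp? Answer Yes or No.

start at WARM
read 'p': WARM → WARM
read 'q': WARM → WARM
read 'p': WARM → WARM
read 'p': WARM → WARM
read 'q': WARM → WARM
read 'r': WARM → DONE
read 'r': DONE → LOAD
read 'p': LOAD → LOAD
read 'q': LOAD → DONE
read 'p': DONE → LOAD
read 'r': LOAD → SYNC
read 'p': SYNC → DONE
read 'r': DONE → LOAD
read 'p': LOAD → LOAD
read 'p': LOAD → LOAD
End state LOAD is not accepting.

No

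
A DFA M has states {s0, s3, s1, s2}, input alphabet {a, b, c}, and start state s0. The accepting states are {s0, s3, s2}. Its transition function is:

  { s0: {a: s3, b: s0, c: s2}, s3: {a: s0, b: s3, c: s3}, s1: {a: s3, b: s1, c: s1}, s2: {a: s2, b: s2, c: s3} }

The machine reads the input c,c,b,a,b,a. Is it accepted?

Yes

start at s0
read 'c': s0 → s2
read 'c': s2 → s3
read 'b': s3 → s3
read 'a': s3 → s0
read 'b': s0 → s0
read 'a': s0 → s3
End state s3 is accepting.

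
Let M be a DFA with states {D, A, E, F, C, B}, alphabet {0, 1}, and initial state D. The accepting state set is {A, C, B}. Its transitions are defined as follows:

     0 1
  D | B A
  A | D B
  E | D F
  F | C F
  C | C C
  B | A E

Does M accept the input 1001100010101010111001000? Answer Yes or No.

Trace: D -1-> A -0-> D -0-> B -1-> E -1-> F -0-> C -0-> C -0-> C -1-> C -0-> C -1-> C -0-> C -1-> C -0-> C -1-> C -0-> C -1-> C -1-> C -1-> C -0-> C -0-> C -1-> C -0-> C -0-> C -0-> C
End state C is accepting.

Yes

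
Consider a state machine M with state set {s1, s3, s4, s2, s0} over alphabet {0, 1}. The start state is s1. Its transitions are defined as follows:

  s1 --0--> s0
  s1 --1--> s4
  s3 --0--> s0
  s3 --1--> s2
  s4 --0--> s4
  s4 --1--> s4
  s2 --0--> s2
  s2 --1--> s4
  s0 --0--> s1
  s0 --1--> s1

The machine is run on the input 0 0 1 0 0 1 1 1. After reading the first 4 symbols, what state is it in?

s4

s1 → s0 → s1 → s4 → s4
After 4 symbols: s4.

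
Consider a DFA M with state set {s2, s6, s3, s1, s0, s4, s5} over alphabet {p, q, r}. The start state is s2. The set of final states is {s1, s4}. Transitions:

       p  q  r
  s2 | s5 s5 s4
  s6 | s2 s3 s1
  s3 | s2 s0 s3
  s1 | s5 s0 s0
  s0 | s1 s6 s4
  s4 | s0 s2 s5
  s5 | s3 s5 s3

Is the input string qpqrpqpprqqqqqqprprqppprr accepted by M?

s2 → s5 → s3 → s0 → s4 → s0 → s6 → s2 → s5 → s3 → s0 → s6 → s3 → s0 → s6 → s3 → s2 → s4 → s0 → s4 → s2 → s5 → s3 → s2 → s4 → s5
End state s5 is not accepting.

No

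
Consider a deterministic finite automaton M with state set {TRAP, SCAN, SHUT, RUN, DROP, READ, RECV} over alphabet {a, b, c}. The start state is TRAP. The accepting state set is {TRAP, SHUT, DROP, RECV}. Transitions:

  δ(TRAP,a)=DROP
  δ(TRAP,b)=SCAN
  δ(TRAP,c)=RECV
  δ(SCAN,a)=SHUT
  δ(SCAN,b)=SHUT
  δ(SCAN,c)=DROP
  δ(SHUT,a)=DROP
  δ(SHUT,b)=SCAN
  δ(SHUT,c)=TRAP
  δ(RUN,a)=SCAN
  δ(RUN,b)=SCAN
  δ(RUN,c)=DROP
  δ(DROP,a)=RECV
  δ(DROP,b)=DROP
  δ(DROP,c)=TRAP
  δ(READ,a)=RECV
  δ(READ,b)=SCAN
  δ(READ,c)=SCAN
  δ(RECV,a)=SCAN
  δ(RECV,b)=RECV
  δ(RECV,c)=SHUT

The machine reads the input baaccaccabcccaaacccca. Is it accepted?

start at TRAP
read 'b': TRAP → SCAN
read 'a': SCAN → SHUT
read 'a': SHUT → DROP
read 'c': DROP → TRAP
read 'c': TRAP → RECV
read 'a': RECV → SCAN
read 'c': SCAN → DROP
read 'c': DROP → TRAP
read 'a': TRAP → DROP
read 'b': DROP → DROP
read 'c': DROP → TRAP
read 'c': TRAP → RECV
read 'c': RECV → SHUT
read 'a': SHUT → DROP
read 'a': DROP → RECV
read 'a': RECV → SCAN
read 'c': SCAN → DROP
read 'c': DROP → TRAP
read 'c': TRAP → RECV
read 'c': RECV → SHUT
read 'a': SHUT → DROP
End state DROP is accepting.

Yes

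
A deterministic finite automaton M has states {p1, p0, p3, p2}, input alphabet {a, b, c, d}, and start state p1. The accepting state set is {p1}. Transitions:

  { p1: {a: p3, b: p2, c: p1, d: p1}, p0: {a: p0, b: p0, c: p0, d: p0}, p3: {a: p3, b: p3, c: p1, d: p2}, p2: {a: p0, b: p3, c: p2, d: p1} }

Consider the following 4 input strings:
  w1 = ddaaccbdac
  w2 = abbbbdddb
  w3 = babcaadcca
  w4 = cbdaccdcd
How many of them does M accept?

2

w1:
  start at p1
  read 'd': p1 → p1
  read 'd': p1 → p1
  read 'a': p1 → p3
  read 'a': p3 → p3
  read 'c': p3 → p1
  read 'c': p1 → p1
  read 'b': p1 → p2
  read 'd': p2 → p1
  read 'a': p1 → p3
  read 'c': p3 → p1
  end p1, accepted
w2:
  start at p1
  read 'a': p1 → p3
  read 'b': p3 → p3
  read 'b': p3 → p3
  read 'b': p3 → p3
  read 'b': p3 → p3
  read 'd': p3 → p2
  read 'd': p2 → p1
  read 'd': p1 → p1
  read 'b': p1 → p2
  end p2, rejected
w3:
  start at p1
  read 'b': p1 → p2
  read 'a': p2 → p0
  read 'b': p0 → p0
  read 'c': p0 → p0
  read 'a': p0 → p0
  read 'a': p0 → p0
  read 'd': p0 → p0
  read 'c': p0 → p0
  read 'c': p0 → p0
  read 'a': p0 → p0
  end p0, rejected
w4:
  start at p1
  read 'c': p1 → p1
  read 'b': p1 → p2
  read 'd': p2 → p1
  read 'a': p1 → p3
  read 'c': p3 → p1
  read 'c': p1 → p1
  read 'd': p1 → p1
  read 'c': p1 → p1
  read 'd': p1 → p1
  end p1, accepted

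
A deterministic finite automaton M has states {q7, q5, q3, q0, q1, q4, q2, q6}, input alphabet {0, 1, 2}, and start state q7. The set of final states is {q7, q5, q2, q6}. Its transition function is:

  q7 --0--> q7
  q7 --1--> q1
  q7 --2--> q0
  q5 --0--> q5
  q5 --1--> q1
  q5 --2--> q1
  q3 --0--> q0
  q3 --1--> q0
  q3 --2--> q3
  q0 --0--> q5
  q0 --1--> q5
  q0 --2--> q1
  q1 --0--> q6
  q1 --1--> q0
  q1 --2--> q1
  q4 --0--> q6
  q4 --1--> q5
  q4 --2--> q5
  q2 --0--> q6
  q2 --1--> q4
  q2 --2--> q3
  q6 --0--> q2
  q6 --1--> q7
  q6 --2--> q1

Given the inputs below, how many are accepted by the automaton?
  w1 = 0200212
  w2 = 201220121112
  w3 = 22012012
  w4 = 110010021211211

w1: Trace: q7 -0-> q7 -2-> q0 -0-> q5 -0-> q5 -2-> q1 -1-> q0 -2-> q1  → end q1, rejected
w2: Trace: q7 -2-> q0 -0-> q5 -1-> q1 -2-> q1 -2-> q1 -0-> q6 -1-> q7 -2-> q0 -1-> q5 -1-> q1 -1-> q0 -2-> q1  → end q1, rejected
w3: Trace: q7 -2-> q0 -2-> q1 -0-> q6 -1-> q7 -2-> q0 -0-> q5 -1-> q1 -2-> q1  → end q1, rejected
w4: Trace: q7 -1-> q1 -1-> q0 -0-> q5 -0-> q5 -1-> q1 -0-> q6 -0-> q2 -2-> q3 -1-> q0 -2-> q1 -1-> q0 -1-> q5 -2-> q1 -1-> q0 -1-> q5  → end q5, accepted

1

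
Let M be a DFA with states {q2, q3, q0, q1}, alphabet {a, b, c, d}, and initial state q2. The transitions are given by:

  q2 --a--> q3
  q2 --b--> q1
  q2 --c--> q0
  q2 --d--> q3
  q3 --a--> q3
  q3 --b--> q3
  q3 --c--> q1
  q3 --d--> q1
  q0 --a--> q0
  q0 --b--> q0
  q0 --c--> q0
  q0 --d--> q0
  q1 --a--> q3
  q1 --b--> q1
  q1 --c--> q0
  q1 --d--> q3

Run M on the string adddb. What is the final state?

q1

start at q2
read 'a': q2 → q3
read 'd': q3 → q1
read 'd': q1 → q3
read 'd': q3 → q1
read 'b': q1 → q1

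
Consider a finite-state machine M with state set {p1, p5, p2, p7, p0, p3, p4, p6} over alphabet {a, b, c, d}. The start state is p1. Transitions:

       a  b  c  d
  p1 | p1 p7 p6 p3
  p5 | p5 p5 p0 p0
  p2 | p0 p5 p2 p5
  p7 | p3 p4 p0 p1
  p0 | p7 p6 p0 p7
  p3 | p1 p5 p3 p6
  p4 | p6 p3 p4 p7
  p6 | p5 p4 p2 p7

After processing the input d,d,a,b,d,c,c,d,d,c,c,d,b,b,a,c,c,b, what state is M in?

Trace: p1 -d-> p3 -d-> p6 -a-> p5 -b-> p5 -d-> p0 -c-> p0 -c-> p0 -d-> p7 -d-> p1 -c-> p6 -c-> p2 -d-> p5 -b-> p5 -b-> p5 -a-> p5 -c-> p0 -c-> p0 -b-> p6

p6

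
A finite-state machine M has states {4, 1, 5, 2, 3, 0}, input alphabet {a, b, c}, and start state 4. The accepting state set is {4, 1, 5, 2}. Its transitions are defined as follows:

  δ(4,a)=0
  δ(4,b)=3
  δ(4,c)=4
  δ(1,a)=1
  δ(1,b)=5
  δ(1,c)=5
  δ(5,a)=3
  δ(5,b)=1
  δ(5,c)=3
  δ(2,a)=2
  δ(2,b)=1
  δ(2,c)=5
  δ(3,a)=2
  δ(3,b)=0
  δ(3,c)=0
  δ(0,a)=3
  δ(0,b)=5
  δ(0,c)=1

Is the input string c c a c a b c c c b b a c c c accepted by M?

No

Trace: 4 -c-> 4 -c-> 4 -a-> 0 -c-> 1 -a-> 1 -b-> 5 -c-> 3 -c-> 0 -c-> 1 -b-> 5 -b-> 1 -a-> 1 -c-> 5 -c-> 3 -c-> 0
End state 0 is not accepting.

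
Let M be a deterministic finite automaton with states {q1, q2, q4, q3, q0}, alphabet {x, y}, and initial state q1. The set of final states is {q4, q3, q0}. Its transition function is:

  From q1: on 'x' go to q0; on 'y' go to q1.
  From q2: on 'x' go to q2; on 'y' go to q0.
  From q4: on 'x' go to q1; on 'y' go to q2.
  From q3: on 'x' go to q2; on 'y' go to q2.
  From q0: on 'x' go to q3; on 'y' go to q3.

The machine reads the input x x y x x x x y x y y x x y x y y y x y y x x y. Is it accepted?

Trace: q1 -x-> q0 -x-> q3 -y-> q2 -x-> q2 -x-> q2 -x-> q2 -x-> q2 -y-> q0 -x-> q3 -y-> q2 -y-> q0 -x-> q3 -x-> q2 -y-> q0 -x-> q3 -y-> q2 -y-> q0 -y-> q3 -x-> q2 -y-> q0 -y-> q3 -x-> q2 -x-> q2 -y-> q0
End state q0 is accepting.

Yes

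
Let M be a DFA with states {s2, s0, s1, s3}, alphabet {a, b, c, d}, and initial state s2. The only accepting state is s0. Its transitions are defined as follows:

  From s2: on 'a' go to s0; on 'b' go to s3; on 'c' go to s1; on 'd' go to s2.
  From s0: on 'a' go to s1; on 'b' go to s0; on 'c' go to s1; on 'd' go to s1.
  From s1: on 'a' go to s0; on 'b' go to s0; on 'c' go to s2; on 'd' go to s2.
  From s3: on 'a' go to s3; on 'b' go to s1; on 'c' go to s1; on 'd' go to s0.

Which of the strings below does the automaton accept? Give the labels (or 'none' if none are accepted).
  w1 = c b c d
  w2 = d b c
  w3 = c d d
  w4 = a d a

w4

w1:
  start at s2
  read 'c': s2 → s1
  read 'b': s1 → s0
  read 'c': s0 → s1
  read 'd': s1 → s2
  end s2, rejected
w2:
  start at s2
  read 'd': s2 → s2
  read 'b': s2 → s3
  read 'c': s3 → s1
  end s1, rejected
w3:
  start at s2
  read 'c': s2 → s1
  read 'd': s1 → s2
  read 'd': s2 → s2
  end s2, rejected
w4:
  start at s2
  read 'a': s2 → s0
  read 'd': s0 → s1
  read 'a': s1 → s0
  end s0, accepted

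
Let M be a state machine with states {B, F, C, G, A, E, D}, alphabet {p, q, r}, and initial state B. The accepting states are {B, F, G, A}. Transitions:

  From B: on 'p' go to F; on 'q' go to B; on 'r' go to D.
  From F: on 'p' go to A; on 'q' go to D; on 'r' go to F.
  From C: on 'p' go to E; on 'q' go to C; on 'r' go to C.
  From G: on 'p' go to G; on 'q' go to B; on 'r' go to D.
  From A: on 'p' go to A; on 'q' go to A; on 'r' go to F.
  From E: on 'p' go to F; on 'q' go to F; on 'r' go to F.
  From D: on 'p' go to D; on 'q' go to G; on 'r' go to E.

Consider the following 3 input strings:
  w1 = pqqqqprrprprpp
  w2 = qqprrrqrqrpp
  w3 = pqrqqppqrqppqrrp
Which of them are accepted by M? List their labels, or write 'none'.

w1, w2, w3

w1: Trace: B -p-> F -q-> D -q-> G -q-> B -q-> B -p-> F -r-> F -r-> F -p-> A -r-> F -p-> A -r-> F -p-> A -p-> A  → end A, accepted
w2: Trace: B -q-> B -q-> B -p-> F -r-> F -r-> F -r-> F -q-> D -r-> E -q-> F -r-> F -p-> A -p-> A  → end A, accepted
w3: Trace: B -p-> F -q-> D -r-> E -q-> F -q-> D -p-> D -p-> D -q-> G -r-> D -q-> G -p-> G -p-> G -q-> B -r-> D -r-> E -p-> F  → end F, accepted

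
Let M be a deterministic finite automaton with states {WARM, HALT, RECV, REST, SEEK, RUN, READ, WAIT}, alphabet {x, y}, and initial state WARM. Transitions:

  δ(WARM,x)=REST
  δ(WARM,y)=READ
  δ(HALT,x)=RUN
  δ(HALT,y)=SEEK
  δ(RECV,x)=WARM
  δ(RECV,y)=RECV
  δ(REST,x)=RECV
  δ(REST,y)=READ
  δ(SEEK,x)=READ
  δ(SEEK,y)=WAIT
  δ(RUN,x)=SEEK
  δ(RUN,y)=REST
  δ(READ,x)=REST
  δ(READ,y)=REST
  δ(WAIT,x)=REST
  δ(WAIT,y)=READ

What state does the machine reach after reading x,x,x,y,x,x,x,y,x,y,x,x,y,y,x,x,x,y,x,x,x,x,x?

WARM → REST → RECV → WARM → READ → REST → RECV → WARM → READ → REST → READ → REST → RECV → RECV → RECV → WARM → REST → RECV → RECV → WARM → REST → RECV → WARM → REST

REST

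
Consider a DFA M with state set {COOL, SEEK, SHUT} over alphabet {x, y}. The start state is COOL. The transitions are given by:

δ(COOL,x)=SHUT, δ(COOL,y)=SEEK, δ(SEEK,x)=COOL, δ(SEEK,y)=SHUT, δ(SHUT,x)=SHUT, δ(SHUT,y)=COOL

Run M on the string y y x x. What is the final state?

start at COOL
read 'y': COOL → SEEK
read 'y': SEEK → SHUT
read 'x': SHUT → SHUT
read 'x': SHUT → SHUT

SHUT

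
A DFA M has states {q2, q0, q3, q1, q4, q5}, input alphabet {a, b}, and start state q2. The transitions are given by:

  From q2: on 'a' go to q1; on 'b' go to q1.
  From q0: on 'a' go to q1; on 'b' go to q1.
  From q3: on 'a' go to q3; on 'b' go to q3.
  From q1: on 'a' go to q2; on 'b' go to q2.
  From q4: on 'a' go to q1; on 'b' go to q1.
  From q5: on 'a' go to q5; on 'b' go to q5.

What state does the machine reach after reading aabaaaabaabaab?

Trace: q2 -a-> q1 -a-> q2 -b-> q1 -a-> q2 -a-> q1 -a-> q2 -a-> q1 -b-> q2 -a-> q1 -a-> q2 -b-> q1 -a-> q2 -a-> q1 -b-> q2

q2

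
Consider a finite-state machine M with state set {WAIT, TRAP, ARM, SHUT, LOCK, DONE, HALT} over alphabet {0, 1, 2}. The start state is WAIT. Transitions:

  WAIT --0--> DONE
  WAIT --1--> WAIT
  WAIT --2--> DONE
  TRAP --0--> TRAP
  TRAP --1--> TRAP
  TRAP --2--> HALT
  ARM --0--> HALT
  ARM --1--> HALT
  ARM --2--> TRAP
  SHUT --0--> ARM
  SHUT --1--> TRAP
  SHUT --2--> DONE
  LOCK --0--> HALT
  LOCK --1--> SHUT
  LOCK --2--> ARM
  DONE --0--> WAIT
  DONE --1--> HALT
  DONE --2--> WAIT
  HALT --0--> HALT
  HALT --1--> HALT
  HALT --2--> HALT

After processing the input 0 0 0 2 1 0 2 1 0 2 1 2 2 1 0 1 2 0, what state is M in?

Trace: WAIT -0-> DONE -0-> WAIT -0-> DONE -2-> WAIT -1-> WAIT -0-> DONE -2-> WAIT -1-> WAIT -0-> DONE -2-> WAIT -1-> WAIT -2-> DONE -2-> WAIT -1-> WAIT -0-> DONE -1-> HALT -2-> HALT -0-> HALT

HALT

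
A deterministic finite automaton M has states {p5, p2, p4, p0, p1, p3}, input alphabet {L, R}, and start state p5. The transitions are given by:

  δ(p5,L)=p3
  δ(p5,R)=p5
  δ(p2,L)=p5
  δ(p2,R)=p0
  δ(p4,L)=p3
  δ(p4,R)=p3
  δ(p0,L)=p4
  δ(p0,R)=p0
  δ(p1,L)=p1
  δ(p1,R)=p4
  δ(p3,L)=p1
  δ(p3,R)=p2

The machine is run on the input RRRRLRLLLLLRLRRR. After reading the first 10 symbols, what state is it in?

p5 → p5 → p5 → p5 → p5 → p3 → p2 → p5 → p3 → p1 → p1
After 10 symbols: p1.

p1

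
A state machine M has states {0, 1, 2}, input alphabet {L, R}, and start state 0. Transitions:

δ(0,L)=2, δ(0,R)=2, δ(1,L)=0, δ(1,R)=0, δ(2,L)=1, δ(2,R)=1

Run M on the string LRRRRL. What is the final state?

0

start at 0
read 'L': 0 → 2
read 'R': 2 → 1
read 'R': 1 → 0
read 'R': 0 → 2
read 'R': 2 → 1
read 'L': 1 → 0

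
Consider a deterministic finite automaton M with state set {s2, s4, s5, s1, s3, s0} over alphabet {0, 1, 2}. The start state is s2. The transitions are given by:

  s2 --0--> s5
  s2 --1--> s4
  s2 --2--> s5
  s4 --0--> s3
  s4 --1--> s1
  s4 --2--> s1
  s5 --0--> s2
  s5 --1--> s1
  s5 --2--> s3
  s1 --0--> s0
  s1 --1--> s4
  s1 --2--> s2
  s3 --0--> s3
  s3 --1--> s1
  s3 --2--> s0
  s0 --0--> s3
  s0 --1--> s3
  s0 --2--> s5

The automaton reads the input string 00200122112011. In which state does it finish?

s1

start at s2
read '0': s2 → s5
read '0': s5 → s2
read '2': s2 → s5
read '0': s5 → s2
read '0': s2 → s5
read '1': s5 → s1
read '2': s1 → s2
read '2': s2 → s5
read '1': s5 → s1
read '1': s1 → s4
read '2': s4 → s1
read '0': s1 → s0
read '1': s0 → s3
read '1': s3 → s1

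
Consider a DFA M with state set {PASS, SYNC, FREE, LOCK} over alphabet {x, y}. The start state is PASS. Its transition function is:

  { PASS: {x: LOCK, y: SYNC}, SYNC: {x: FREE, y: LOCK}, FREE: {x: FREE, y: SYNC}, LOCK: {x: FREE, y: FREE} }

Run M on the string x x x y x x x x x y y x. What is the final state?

start at PASS
read 'x': PASS → LOCK
read 'x': LOCK → FREE
read 'x': FREE → FREE
read 'y': FREE → SYNC
read 'x': SYNC → FREE
read 'x': FREE → FREE
read 'x': FREE → FREE
read 'x': FREE → FREE
read 'x': FREE → FREE
read 'y': FREE → SYNC
read 'y': SYNC → LOCK
read 'x': LOCK → FREE

FREE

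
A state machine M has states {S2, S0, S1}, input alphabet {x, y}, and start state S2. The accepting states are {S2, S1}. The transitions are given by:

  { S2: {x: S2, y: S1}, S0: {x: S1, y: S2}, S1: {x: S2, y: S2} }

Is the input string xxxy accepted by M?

Yes

Trace: S2 -x-> S2 -x-> S2 -x-> S2 -y-> S1
End state S1 is accepting.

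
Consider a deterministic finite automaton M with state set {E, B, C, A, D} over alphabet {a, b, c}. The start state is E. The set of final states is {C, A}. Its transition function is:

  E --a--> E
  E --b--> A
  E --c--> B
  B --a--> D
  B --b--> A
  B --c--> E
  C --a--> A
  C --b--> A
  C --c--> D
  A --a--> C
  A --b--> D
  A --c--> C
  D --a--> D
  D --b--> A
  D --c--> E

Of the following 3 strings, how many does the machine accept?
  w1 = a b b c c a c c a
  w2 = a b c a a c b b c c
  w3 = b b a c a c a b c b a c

0

w1: Trace: E -a-> E -b-> A -b-> D -c-> E -c-> B -a-> D -c-> E -c-> B -a-> D  → end D, rejected
w2: Trace: E -a-> E -b-> A -c-> C -a-> A -a-> C -c-> D -b-> A -b-> D -c-> E -c-> B  → end B, rejected
w3: Trace: E -b-> A -b-> D -a-> D -c-> E -a-> E -c-> B -a-> D -b-> A -c-> C -b-> A -a-> C -c-> D  → end D, rejected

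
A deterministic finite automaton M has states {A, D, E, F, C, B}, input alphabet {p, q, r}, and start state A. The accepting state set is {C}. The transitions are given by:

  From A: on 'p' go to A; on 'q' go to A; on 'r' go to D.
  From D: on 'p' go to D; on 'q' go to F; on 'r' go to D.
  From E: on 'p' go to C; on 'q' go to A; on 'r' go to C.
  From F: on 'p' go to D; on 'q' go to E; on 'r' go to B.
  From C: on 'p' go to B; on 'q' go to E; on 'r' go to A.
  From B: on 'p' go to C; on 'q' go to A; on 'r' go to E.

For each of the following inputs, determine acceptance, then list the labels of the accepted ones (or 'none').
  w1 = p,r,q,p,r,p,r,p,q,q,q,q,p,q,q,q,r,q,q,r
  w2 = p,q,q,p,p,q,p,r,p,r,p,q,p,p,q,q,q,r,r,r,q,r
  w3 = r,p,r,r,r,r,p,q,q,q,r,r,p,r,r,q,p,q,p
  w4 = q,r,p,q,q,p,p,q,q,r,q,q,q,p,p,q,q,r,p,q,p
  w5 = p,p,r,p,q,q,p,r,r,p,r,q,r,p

w1: A → A → D → F → D → D → D → D → D → F → E → A → A → A → A → A → A → D → F → E → C  → end C, accepted
w2: A → A → A → A → A → A → A → A → D → D → D → D → F → D → D → F → E → A → D → D → D → F → B  → end B, rejected
w3: A → D → D → D → D → D → D → D → F → E → A → D → D → D → D → D → F → D → F → D  → end D, rejected
w4: A → A → D → D → F → E → C → B → A → A → D → F → E → A → A → A → A → A → D → D → F → D  → end D, rejected
w5: A → A → A → D → D → F → E → C → A → D → D → D → F → B → C  → end C, accepted

w1, w5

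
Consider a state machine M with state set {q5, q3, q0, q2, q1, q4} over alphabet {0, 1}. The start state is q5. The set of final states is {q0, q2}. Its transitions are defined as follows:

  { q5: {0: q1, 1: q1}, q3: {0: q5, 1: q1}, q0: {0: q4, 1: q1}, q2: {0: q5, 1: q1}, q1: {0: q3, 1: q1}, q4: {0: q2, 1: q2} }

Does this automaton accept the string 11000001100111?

start at q5
read '1': q5 → q1
read '1': q1 → q1
read '0': q1 → q3
read '0': q3 → q5
read '0': q5 → q1
read '0': q1 → q3
read '0': q3 → q5
read '1': q5 → q1
read '1': q1 → q1
read '0': q1 → q3
read '0': q3 → q5
read '1': q5 → q1
read '1': q1 → q1
read '1': q1 → q1
End state q1 is not accepting.

No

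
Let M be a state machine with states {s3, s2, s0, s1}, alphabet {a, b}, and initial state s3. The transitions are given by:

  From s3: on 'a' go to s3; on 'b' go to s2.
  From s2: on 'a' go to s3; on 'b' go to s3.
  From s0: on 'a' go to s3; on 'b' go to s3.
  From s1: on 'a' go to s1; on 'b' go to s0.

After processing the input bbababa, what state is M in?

s3

Trace: s3 -b-> s2 -b-> s3 -a-> s3 -b-> s2 -a-> s3 -b-> s2 -a-> s3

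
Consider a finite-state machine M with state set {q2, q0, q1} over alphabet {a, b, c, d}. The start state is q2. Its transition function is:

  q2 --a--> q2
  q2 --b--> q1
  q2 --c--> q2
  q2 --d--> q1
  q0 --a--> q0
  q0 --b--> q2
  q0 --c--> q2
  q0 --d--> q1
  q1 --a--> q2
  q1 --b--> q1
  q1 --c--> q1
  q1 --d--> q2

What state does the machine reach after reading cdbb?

Trace: q2 -c-> q2 -d-> q1 -b-> q1 -b-> q1

q1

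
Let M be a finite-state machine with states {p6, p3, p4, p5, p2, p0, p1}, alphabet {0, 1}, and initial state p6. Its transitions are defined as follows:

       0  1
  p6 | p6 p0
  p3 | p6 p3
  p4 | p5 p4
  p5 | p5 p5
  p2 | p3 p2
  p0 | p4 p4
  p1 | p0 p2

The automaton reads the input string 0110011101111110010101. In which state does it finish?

start at p6
read '0': p6 → p6
read '1': p6 → p0
read '1': p0 → p4
read '0': p4 → p5
read '0': p5 → p5
read '1': p5 → p5
read '1': p5 → p5
read '1': p5 → p5
read '0': p5 → p5
read '1': p5 → p5
read '1': p5 → p5
read '1': p5 → p5
read '1': p5 → p5
read '1': p5 → p5
read '1': p5 → p5
read '0': p5 → p5
read '0': p5 → p5
read '1': p5 → p5
read '0': p5 → p5
read '1': p5 → p5
read '0': p5 → p5
read '1': p5 → p5

p5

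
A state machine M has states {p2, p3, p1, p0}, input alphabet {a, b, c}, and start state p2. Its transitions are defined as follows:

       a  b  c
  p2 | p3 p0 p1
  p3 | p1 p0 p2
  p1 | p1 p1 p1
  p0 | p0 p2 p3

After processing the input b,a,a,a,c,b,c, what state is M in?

Trace: p2 -b-> p0 -a-> p0 -a-> p0 -a-> p0 -c-> p3 -b-> p0 -c-> p3

p3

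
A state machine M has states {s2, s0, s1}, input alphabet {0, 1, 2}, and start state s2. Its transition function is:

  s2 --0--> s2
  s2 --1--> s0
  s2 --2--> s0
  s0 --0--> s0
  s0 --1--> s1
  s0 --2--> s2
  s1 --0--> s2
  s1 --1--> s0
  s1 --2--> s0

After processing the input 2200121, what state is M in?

s0

s2 → s0 → s2 → s2 → s2 → s0 → s2 → s0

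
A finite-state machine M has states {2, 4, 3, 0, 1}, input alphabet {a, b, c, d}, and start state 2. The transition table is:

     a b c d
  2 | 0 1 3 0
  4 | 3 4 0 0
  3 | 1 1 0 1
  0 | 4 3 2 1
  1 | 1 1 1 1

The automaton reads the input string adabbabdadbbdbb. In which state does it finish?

2 → 0 → 1 → 1 → 1 → 1 → 1 → 1 → 1 → 1 → 1 → 1 → 1 → 1 → 1 → 1

1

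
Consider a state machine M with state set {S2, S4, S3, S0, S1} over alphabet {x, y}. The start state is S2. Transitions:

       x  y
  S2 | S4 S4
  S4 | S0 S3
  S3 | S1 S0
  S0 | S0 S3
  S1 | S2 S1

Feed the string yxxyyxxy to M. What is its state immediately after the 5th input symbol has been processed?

Trace: S2 -y-> S4 -x-> S0 -x-> S0 -y-> S3 -y-> S0
After 5 symbols: S0.

S0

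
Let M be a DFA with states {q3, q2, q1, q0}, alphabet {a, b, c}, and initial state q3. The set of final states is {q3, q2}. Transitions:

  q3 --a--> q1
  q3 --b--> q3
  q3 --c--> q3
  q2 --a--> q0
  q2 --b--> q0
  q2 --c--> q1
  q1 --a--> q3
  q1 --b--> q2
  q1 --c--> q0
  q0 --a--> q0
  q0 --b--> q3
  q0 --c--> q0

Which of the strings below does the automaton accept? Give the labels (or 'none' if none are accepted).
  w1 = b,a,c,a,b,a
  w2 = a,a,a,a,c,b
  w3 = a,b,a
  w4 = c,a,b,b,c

w2

w1: Trace: q3 -b-> q3 -a-> q1 -c-> q0 -a-> q0 -b-> q3 -a-> q1  → end q1, rejected
w2: Trace: q3 -a-> q1 -a-> q3 -a-> q1 -a-> q3 -c-> q3 -b-> q3  → end q3, accepted
w3: Trace: q3 -a-> q1 -b-> q2 -a-> q0  → end q0, rejected
w4: Trace: q3 -c-> q3 -a-> q1 -b-> q2 -b-> q0 -c-> q0  → end q0, rejected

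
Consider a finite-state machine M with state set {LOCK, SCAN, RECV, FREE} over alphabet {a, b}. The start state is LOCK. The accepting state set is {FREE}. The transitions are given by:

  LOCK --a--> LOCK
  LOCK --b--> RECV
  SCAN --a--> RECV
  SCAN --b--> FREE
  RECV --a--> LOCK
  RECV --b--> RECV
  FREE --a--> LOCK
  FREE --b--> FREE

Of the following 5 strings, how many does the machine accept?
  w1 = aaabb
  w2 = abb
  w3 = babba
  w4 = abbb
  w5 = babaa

0

w1: Trace: LOCK -a-> LOCK -a-> LOCK -a-> LOCK -b-> RECV -b-> RECV  → end RECV, rejected
w2: Trace: LOCK -a-> LOCK -b-> RECV -b-> RECV  → end RECV, rejected
w3: Trace: LOCK -b-> RECV -a-> LOCK -b-> RECV -b-> RECV -a-> LOCK  → end LOCK, rejected
w4: Trace: LOCK -a-> LOCK -b-> RECV -b-> RECV -b-> RECV  → end RECV, rejected
w5: Trace: LOCK -b-> RECV -a-> LOCK -b-> RECV -a-> LOCK -a-> LOCK  → end LOCK, rejected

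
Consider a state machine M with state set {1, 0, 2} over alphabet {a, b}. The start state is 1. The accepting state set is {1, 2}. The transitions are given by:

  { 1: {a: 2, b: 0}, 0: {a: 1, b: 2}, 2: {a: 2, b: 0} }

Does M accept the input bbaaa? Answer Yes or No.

Yes

1 → 0 → 2 → 2 → 2 → 2
End state 2 is accepting.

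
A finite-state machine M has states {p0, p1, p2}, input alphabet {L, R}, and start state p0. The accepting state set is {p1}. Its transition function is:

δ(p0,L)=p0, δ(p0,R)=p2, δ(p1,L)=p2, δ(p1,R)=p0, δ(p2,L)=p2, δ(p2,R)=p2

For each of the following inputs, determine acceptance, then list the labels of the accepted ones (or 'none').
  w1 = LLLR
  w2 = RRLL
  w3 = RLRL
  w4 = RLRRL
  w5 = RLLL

none

w1: p0 → p0 → p0 → p0 → p2  → end p2, rejected
w2: p0 → p2 → p2 → p2 → p2  → end p2, rejected
w3: p0 → p2 → p2 → p2 → p2  → end p2, rejected
w4: p0 → p2 → p2 → p2 → p2 → p2  → end p2, rejected
w5: p0 → p2 → p2 → p2 → p2  → end p2, rejected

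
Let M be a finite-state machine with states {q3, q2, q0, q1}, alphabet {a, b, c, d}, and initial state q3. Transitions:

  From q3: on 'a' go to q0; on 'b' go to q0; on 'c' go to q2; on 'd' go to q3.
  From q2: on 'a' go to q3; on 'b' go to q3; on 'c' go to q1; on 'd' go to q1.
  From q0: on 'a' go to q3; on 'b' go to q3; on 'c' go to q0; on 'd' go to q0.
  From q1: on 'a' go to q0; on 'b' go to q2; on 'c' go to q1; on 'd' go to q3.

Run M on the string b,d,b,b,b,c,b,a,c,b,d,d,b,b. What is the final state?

q3

Trace: q3 -b-> q0 -d-> q0 -b-> q3 -b-> q0 -b-> q3 -c-> q2 -b-> q3 -a-> q0 -c-> q0 -b-> q3 -d-> q3 -d-> q3 -b-> q0 -b-> q3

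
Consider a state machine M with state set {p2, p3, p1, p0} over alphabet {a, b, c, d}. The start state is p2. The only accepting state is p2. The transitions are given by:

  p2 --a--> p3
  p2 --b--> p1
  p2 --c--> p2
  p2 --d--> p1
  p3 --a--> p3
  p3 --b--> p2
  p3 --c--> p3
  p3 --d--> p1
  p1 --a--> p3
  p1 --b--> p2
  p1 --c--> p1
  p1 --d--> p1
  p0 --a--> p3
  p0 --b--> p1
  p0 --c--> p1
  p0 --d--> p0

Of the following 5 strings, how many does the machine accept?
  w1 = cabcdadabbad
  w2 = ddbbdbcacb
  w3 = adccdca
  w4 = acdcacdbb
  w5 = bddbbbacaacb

w1:
  start at p2
  read 'c': p2 → p2
  read 'a': p2 → p3
  read 'b': p3 → p2
  read 'c': p2 → p2
  read 'd': p2 → p1
  read 'a': p1 → p3
  read 'd': p3 → p1
  read 'a': p1 → p3
  read 'b': p3 → p2
  read 'b': p2 → p1
  read 'a': p1 → p3
  read 'd': p3 → p1
  end p1, rejected
w2:
  start at p2
  read 'd': p2 → p1
  read 'd': p1 → p1
  read 'b': p1 → p2
  read 'b': p2 → p1
  read 'd': p1 → p1
  read 'b': p1 → p2
  read 'c': p2 → p2
  read 'a': p2 → p3
  read 'c': p3 → p3
  read 'b': p3 → p2
  end p2, accepted
w3:
  start at p2
  read 'a': p2 → p3
  read 'd': p3 → p1
  read 'c': p1 → p1
  read 'c': p1 → p1
  read 'd': p1 → p1
  read 'c': p1 → p1
  read 'a': p1 → p3
  end p3, rejected
w4:
  start at p2
  read 'a': p2 → p3
  read 'c': p3 → p3
  read 'd': p3 → p1
  read 'c': p1 → p1
  read 'a': p1 → p3
  read 'c': p3 → p3
  read 'd': p3 → p1
  read 'b': p1 → p2
  read 'b': p2 → p1
  end p1, rejected
w5:
  start at p2
  read 'b': p2 → p1
  read 'd': p1 → p1
  read 'd': p1 → p1
  read 'b': p1 → p2
  read 'b': p2 → p1
  read 'b': p1 → p2
  read 'a': p2 → p3
  read 'c': p3 → p3
  read 'a': p3 → p3
  read 'a': p3 → p3
  read 'c': p3 → p3
  read 'b': p3 → p2
  end p2, accepted

2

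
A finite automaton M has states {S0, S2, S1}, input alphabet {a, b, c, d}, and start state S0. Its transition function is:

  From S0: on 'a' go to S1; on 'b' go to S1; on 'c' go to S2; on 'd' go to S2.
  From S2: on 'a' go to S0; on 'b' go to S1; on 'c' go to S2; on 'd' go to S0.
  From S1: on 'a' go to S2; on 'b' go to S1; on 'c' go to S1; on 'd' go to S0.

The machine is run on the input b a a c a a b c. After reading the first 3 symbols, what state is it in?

S0

start at S0
read 'b': S0 → S1
read 'a': S1 → S2
read 'a': S2 → S0
After 3 symbols: S0.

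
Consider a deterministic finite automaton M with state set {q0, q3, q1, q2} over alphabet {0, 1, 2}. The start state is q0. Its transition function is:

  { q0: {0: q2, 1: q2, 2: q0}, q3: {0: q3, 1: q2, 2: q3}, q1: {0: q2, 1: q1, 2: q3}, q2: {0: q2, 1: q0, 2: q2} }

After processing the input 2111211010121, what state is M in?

q0 → q0 → q2 → q0 → q2 → q2 → q0 → q2 → q2 → q0 → q2 → q0 → q0 → q2

q2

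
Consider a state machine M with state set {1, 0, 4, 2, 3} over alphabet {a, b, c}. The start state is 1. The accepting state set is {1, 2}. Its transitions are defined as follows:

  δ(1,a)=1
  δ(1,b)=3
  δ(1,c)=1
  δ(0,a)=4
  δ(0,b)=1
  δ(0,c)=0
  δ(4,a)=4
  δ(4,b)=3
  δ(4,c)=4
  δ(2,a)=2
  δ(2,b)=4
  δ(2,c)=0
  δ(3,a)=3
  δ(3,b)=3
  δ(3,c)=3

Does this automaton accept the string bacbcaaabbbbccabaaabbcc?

Trace: 1 -b-> 3 -a-> 3 -c-> 3 -b-> 3 -c-> 3 -a-> 3 -a-> 3 -a-> 3 -b-> 3 -b-> 3 -b-> 3 -b-> 3 -c-> 3 -c-> 3 -a-> 3 -b-> 3 -a-> 3 -a-> 3 -a-> 3 -b-> 3 -b-> 3 -c-> 3 -c-> 3
End state 3 is not accepting.

No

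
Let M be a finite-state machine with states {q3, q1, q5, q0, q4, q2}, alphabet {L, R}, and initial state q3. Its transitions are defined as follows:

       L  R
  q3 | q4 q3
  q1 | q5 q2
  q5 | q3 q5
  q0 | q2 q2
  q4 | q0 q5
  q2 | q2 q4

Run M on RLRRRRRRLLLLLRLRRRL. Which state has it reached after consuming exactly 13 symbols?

q3 → q3 → q4 → q5 → q5 → q5 → q5 → q5 → q5 → q3 → q4 → q0 → q2 → q2
After 13 symbols: q2.

q2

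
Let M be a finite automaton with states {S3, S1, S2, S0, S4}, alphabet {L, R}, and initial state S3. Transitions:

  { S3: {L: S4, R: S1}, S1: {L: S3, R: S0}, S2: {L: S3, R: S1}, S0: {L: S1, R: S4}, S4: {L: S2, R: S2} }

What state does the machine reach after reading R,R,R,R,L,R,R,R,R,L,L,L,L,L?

S4

start at S3
read 'R': S3 → S1
read 'R': S1 → S0
read 'R': S0 → S4
read 'R': S4 → S2
read 'L': S2 → S3
read 'R': S3 → S1
read 'R': S1 → S0
read 'R': S0 → S4
read 'R': S4 → S2
read 'L': S2 → S3
read 'L': S3 → S4
read 'L': S4 → S2
read 'L': S2 → S3
read 'L': S3 → S4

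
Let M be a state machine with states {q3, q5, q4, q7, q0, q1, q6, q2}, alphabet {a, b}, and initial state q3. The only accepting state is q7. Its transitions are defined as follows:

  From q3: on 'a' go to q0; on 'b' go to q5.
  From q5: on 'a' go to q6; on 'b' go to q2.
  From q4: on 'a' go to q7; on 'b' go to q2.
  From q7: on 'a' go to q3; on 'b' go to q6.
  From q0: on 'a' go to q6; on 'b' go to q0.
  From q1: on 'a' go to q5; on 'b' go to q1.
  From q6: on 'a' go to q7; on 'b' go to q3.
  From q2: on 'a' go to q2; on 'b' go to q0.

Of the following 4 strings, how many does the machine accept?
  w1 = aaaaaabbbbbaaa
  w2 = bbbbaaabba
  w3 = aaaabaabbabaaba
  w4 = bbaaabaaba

w1: Trace: q3 -a-> q0 -a-> q6 -a-> q7 -a-> q3 -a-> q0 -a-> q6 -b-> q3 -b-> q5 -b-> q2 -b-> q0 -b-> q0 -a-> q6 -a-> q7 -a-> q3  → end q3, rejected
w2: Trace: q3 -b-> q5 -b-> q2 -b-> q0 -b-> q0 -a-> q6 -a-> q7 -a-> q3 -b-> q5 -b-> q2 -a-> q2  → end q2, rejected
w3: Trace: q3 -a-> q0 -a-> q6 -a-> q7 -a-> q3 -b-> q5 -a-> q6 -a-> q7 -b-> q6 -b-> q3 -a-> q0 -b-> q0 -a-> q6 -a-> q7 -b-> q6 -a-> q7  → end q7, accepted
w4: Trace: q3 -b-> q5 -b-> q2 -a-> q2 -a-> q2 -a-> q2 -b-> q0 -a-> q6 -a-> q7 -b-> q6 -a-> q7  → end q7, accepted

2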